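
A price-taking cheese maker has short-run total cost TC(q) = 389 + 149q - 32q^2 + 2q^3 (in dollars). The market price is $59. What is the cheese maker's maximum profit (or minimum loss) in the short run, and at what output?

Profit = -$65 at q = 9

AVC = 149 - 32q + 2q^2 has its minimum $21 at q = 8; price $59 clears that bar, so the firm operates.
With MC = 149 - 64q + 6q^2, P = MC on the upward-sloping part at q* = 9.
TR = 59·9 = 531. TC = 389 + 207 = 596. Profit = 531 − 596 = -$65.
That loss of $65 beats the $389 the firm would lose by shutting down; producing recovers $324 of fixed cost.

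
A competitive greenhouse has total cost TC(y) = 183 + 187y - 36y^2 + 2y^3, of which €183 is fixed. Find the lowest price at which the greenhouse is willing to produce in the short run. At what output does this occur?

The firm shuts down when price falls below the minimum of average variable cost. AVC = VC/y = 187 - 36y + 2y^2.
dAVC/dy = -36 + 4y = 0 gives y = 9. min AVC = 187 - 36·9 + 2·9^2 = 25.
So the shutdown price is €25.

€25 per unit, at y = 9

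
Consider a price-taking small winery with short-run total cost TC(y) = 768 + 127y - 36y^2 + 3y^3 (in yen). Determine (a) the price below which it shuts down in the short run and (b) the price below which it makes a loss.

Shutdown price = ¥19; break-even price = ¥127

AVC = 127 - 36y + 3y^2; minimized at y = 6, giving min AVC = ¥19. That is the shutdown price.
ATC = 768/y + 127 - 36y + 3y^2. Setting dATC/dy = −768/y^2 − 36 + 6y = 0 gives y = 8 (since 6·8^3 − 36·8^2 = 768).
min ATC = 768/8 + 127 − 36·8 + 3·8^2 = ¥127. That is the break-even price.
Between these two prices the firm operates at a loss; above ¥127 it earns a profit.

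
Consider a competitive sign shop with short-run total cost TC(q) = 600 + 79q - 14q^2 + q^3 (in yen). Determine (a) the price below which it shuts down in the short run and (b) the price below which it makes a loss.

Shutdown price = min AVC. AVC = 79 - 14q + q^2, with vertex at q = 7 and minimum ¥30.
ATC = 600/q + 79 - 14q + q^2. Setting dATC/dq = −600/q^2 − 14 + 2q = 0 gives q = 10 (since 2·10^3 − 14·10^2 = 600).
min ATC = 600/10 + 79 − 14·10 + 10^2 = ¥99. That is the break-even price.
For ¥30 ≤ P < ¥99 the firm produces at a loss; below ¥30 it shuts down.

Shutdown price = ¥30; break-even price = ¥99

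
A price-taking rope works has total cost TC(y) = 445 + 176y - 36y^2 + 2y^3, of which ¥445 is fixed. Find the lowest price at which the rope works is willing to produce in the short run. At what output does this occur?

The shutdown price is the minimum of AVC. VC = 176y - 36y^2 + 2y^3, so AVC = 176 - 36y + 2y^2.
At the minimum of AVC, MC = AVC. MC = 176 - 72y + 6y^2; setting MC = AVC gives 4y^2 - 36y = 0, so y = 9. min AVC = 14.
So the shutdown price is ¥14.

¥14 per unit, at y = 9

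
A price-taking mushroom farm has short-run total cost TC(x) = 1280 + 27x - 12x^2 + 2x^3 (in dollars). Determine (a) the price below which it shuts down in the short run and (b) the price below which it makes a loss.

Shutdown price = min AVC. AVC = 27 - 12x + 2x^2, with vertex at x = 3 and minimum $9.
ATC = 1280/x + 27 - 12x + 2x^2. Setting dATC/dx = −1280/x^2 − 12 + 4x = 0 gives x = 8 (since 4·8^3 − 12·8^2 = 1280).
min ATC = 1280/8 + 27 − 12·8 + 2·8^2 = $219. That is the break-even price.
Between these two prices the firm operates at a loss; above $219 it earns a profit.

Shutdown price = $9; break-even price = $219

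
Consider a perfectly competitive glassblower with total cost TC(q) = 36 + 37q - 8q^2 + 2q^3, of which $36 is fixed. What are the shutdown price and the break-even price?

Shutdown price = $29; break-even price = $43

Shutdown price = min AVC. AVC = 37 - 8q + 2q^2, with vertex at q = 2 and minimum $29.
ATC = 36/q + 37 - 8q + 2q^2. Setting dATC/dq = −36/q^2 − 8 + 4q = 0 gives q = 3 (since 4·3^3 − 8·3^2 = 36).
min ATC = 36/3 + 37 − 8·3 + 2·3^2 = $43. That is the break-even price.
For $29 ≤ P < $43 the firm produces at a loss; below $29 it shuts down.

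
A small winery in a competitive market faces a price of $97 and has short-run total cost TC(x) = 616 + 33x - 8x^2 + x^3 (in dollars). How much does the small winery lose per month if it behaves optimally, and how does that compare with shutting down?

AVC = 33 - 8x + x^2 has its minimum $17 at x = 4; price $97 clears that bar, so the firm operates.
MC = 33 - 16x + 3x^2. Setting P = MC and taking the root on the rising branch gives x* = 8.
TR = 97·8 = 776. TC = 616 + 264 = 880. Profit = 776 − 880 = -$104.
Shutting down would mean losing the fixed cost of $616, so operating at a loss of $104 is better by $512.

Profit = -$104 at x = 8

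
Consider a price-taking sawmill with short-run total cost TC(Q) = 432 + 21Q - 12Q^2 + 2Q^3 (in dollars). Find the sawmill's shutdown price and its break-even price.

Shutdown price = $3; break-even price = $93

Shutdown price = min AVC. AVC = 21 - 12Q + 2Q^2, with vertex at Q = 3 and minimum $3.
ATC = 432/Q + 21 - 12Q + 2Q^2. Setting dATC/dQ = −432/Q^2 − 12 + 4Q = 0 gives Q = 6 (since 4·6^3 − 12·6^2 = 432).
min ATC = 432/6 + 21 − 12·6 + 2·6^2 = $93. That is the break-even price.
Between these two prices the firm operates at a loss; above $93 it earns a profit.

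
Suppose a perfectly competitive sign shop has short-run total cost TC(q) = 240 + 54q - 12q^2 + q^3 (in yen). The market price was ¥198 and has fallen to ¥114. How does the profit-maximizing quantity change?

AVC = 54 - 12q + q^2, minimized at q = 6 where min AVC = ¥18. MC = 54 - 24q + 3q^2.
With P = ¥198 above the shutdown price, P = MC gives q = 12.
At P = ¥114 ≥ min AVC, set P = MC: q = 10. The firm stays open but cuts output.

Output falls from 12 to 10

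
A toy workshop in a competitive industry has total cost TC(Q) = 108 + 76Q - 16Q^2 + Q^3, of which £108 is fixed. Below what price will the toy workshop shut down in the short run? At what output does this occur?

£12 per unit, at Q = 8

Short-run supply begins at min AVC. From VC = 76Q - 16Q^2 + Q^3, AVC = 76 - 16Q + Q^2.
dAVC/dQ = -16 + 2Q = 0 gives Q = 8. min AVC = 76 - 16·8 + 8^2 = 12.
The firm shuts down for any P below £12.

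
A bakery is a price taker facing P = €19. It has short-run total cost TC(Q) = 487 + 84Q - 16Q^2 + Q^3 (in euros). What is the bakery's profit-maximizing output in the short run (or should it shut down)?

From TC, MC = TC'(Q) = 84 - 32Q + 3Q^2 and AVC = VC/Q = 84 - 16Q + Q^2.
The AVC parabola has its vertex at Q = 16/2 = 8, where AVC = 84 - 16·8 + 8^2 = €20.
With P < min AVC (€19 < €20), every unit sold adds to the loss.
The firm minimizes its loss by shutting down and losing only its fixed cost of €487.

Shut down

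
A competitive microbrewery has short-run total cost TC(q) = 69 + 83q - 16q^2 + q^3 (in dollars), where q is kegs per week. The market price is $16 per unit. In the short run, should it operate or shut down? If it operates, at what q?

From TC, MC = TC'(q) = 83 - 32q + 3q^2 and AVC = VC/q = 83 - 16q + q^2.
AVC is minimized where dAVC/dq = -16 + 2q = 0, at q = 8; min AVC = 83 - 16·8 + 8^2 = $19.
Since P = $16 < min AVC = $19, price fails to cover variable cost at any output.
Best response: produce nothing and absorb the $69 fixed cost.

Shut down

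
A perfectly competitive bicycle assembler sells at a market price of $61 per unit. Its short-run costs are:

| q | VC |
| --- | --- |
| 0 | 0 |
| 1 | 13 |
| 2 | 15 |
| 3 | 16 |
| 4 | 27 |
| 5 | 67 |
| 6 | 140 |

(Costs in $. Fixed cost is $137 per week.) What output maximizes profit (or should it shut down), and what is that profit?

q = 5; profit = $101

Tabulate TR − TC: q=0: -137; q=1: -89; q=2: -30; q=3: 30; q=4: 80; q=5: 101; q=6: 89.
Profit is maximized at q = 5. AVC there is 67/5 = $13.40 ≤ P, so producing beats shutting down (which would give -$137).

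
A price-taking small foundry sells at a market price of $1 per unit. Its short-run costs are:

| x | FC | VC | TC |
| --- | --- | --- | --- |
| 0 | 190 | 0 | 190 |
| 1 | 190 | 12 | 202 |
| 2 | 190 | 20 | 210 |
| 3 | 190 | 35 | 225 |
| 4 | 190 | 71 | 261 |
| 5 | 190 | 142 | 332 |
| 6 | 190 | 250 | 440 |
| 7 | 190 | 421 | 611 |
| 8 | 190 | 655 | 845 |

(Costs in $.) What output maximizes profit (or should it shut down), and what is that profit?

Profit at each row (π = 1x − TC): x=0: -190; x=1: -201; x=2: -208; x=3: -222; x=4: -257; x=5: -327; x=6: -434; x=7: -604; x=8: -837.
Profit is highest at x = 0. Equivalently, the lowest AVC in the table is 20/2 ≈ $10 at x = 2, and P = $1 falls below it — price never covers variable cost, so the firm shuts down and loses only its fixed cost.

x = 0 (shut down); profit = -$190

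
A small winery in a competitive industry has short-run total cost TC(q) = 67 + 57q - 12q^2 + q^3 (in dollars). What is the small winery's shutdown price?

The shutdown price is the minimum of AVC. VC = 57q - 12q^2 + q^3, so AVC = 57 - 12q + q^2.
dAVC/dq = -12 + 2q = 0 gives q = 6. min AVC = 57 - 12·6 + 6^2 = 21.
The firm shuts down for any P below $21.

$21 per unit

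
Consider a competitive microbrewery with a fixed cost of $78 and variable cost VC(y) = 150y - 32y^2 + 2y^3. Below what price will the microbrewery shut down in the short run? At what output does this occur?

$22 per unit, at y = 8

Short-run supply begins at min AVC. From VC = 150y - 32y^2 + 2y^3, AVC = 150 - 32y + 2y^2.
At the minimum of AVC, MC = AVC. MC = 150 - 64y + 6y^2; setting MC = AVC gives 4y^2 - 32y = 0, so y = 8. min AVC = 22.
So the shutdown price is $22.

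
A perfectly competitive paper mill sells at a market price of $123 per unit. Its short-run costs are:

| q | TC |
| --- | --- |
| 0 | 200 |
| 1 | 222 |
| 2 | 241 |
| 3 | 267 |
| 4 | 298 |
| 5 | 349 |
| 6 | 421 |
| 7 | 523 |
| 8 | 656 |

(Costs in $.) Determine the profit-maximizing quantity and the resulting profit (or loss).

q = 7; profit = $338

Profit at each row (π = 123q − TC): q=0: -200; q=1: -99; q=2: 5; q=3: 102; q=4: 194; q=5: 266; q=6: 317; q=7: 338; q=8: 328.
Profit is maximized at q = 7. AVC there is 323/7 = $46.14 ≤ P, so producing beats shutting down (which would give -$200).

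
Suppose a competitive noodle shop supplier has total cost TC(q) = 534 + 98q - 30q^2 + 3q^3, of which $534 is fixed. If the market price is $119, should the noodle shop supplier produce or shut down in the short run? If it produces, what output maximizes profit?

Produce at q = 7

From TC, MC = TC'(q) = 98 - 60q + 9q^2 and AVC = VC/q = 98 - 30q + 3q^2.
AVC is minimized where dAVC/dq = -30 + 6q = 0, at q = 5; min AVC = 98 - 30·5 + 3·5^2 = $23.
P = $119 exceeds min AVC = $23, so the firm stays open.
Solving P = MC: -21 - 60q + 9q^2 = 0 ⇒ q = -1/3 or 7. On the upward-sloping branch, q* = 7.
Check: AVC at q = 7 is $35 ≤ P, so revenue covers variable cost.
Profit = P·q − TC = 119·7 − 779 = $54.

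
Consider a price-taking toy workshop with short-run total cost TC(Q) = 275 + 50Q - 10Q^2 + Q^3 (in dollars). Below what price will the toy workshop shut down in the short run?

The firm shuts down when price falls below the minimum of average variable cost. AVC = VC/Q = 50 - 10Q + Q^2.
At the minimum of AVC, MC = AVC. MC = 50 - 20Q + 3Q^2; setting MC = AVC gives 2Q^2 - 10Q = 0, so Q = 5. min AVC = 25.
So the shutdown price is $25.

$25 per unit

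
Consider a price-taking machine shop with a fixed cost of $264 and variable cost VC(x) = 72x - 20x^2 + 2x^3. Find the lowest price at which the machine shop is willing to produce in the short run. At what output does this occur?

The firm shuts down when price falls below the minimum of average variable cost. AVC = VC/x = 72 - 20x + 2x^2.
dAVC/dx = -20 + 4x = 0 gives x = 5. min AVC = 72 - 20·5 + 2·5^2 = 22.
The firm shuts down for any P below $22.

$22 per unit, at x = 5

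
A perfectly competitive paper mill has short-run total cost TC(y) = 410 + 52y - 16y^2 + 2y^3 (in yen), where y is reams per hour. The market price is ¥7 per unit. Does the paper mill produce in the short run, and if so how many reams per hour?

Variable cost is VC = 52y - 16y^2 + 2y^3, so AVC = VC/y = 52 - 16y + 2y^2 and MC = dTC/dy = 52 - 32y + 6y^2.
AVC is minimized where dAVC/dy = -16 + 4y = 0, at y = 4; min AVC = 52 - 16·4 + 2·4^2 = ¥20.
P = ¥7 lies below min AVC = ¥20; no output level covers variable cost.
Best response: produce nothing and absorb the ¥410 fixed cost.

Shut down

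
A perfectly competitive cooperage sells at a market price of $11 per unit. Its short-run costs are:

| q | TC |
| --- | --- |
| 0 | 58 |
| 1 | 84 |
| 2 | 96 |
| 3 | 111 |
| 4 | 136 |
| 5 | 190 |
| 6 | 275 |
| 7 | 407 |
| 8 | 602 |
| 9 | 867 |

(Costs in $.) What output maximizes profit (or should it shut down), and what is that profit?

Tabulate TR − TC: q=0: -58; q=1: -73; q=2: -74; q=3: -78; q=4: -92; q=5: -135; q=6: -209; q=7: -330; q=8: -514; q=9: -768.
Profit is highest at q = 0. Equivalently, the lowest AVC in the table is 53/3 ≈ $17.67 at q = 3, and P = $11 falls below it — price never covers variable cost, so the firm shuts down and loses only its fixed cost.

q = 0 (shut down); profit = -$58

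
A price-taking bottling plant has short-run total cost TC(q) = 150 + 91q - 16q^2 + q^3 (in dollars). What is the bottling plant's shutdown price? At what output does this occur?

$27 per unit, at q = 8

Short-run supply begins at min AVC. From VC = 91q - 16q^2 + q^3, AVC = 91 - 16q + q^2.
dAVC/dq = -16 + 2q = 0 gives q = 8. min AVC = 91 - 16·8 + 8^2 = 27.
The firm shuts down for any P below $27.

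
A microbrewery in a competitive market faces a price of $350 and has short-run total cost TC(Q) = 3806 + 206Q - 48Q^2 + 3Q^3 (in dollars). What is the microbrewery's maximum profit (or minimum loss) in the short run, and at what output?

Profit = -$350 at Q = 12

AVC = 206 - 48Q + 3Q^2 has its minimum $14 at Q = 8; price $350 clears that bar, so the firm operates.
MC = 206 - 96Q + 9Q^2. Setting P = MC and taking the root on the rising branch gives Q* = 12.
TR = 350·12 = 4200. TC = 3806 + 744 = 4550. Profit = 4200 − 4550 = -$350.
By producing, the firm covers all variable cost plus $3456 of fixed cost; shutting down would lose the full $3806.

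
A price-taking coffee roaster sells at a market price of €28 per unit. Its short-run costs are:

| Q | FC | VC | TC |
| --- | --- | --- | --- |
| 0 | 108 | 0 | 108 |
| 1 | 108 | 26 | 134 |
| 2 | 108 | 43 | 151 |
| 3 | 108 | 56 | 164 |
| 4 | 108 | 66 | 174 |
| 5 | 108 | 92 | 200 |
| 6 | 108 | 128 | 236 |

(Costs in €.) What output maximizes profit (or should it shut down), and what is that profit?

Tabulate TR − TC: Q=0: -108; Q=1: -106; Q=2: -95; Q=3: -80; Q=4: -62; Q=5: -60; Q=6: -68.
Profit is maximized at Q = 5. AVC there is 92/5 = €18.40 ≤ P, so producing beats shutting down (which would give -€108).

Q = 5; profit = -€60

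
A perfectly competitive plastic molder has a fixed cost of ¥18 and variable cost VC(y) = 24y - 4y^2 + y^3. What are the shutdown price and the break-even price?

Shutdown price = ¥20; break-even price = ¥27

AVC = 24 - 4y + y^2; minimized at y = 2, giving min AVC = ¥20. That is the shutdown price.
ATC = 18/y + 24 - 4y + y^2. Setting dATC/dy = −18/y^2 − 4 + 2y = 0 gives y = 3 (since 2·3^3 − 4·3^2 = 18).
min ATC = 18/3 + 24 − 4·3 + 3^2 = ¥27. That is the break-even price.
Between these two prices the firm operates at a loss; above ¥27 it earns a profit.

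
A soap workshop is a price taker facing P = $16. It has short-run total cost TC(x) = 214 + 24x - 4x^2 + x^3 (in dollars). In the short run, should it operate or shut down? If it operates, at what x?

Shut down

Strip out fixed cost: VC = 24x - 4x^2 + x^3. Then AVC = 24 - 4x + x^2 and MC = 24 - 8x + 3x^2.
AVC is minimized where dAVC/dx = -4 + 2x = 0, at x = 2; min AVC = 24 - 4·2 + 2^2 = $20.
P = $16 lies below min AVC = $20; no output level covers variable cost.
Best response: produce nothing and absorb the $214 fixed cost.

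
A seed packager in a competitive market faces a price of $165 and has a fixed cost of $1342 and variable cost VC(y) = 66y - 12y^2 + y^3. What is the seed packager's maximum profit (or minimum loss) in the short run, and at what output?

Profit = -$132 at y = 11

AVC = 66 - 12y + y^2 has its minimum $30 at y = 6; price $165 clears that bar, so the firm operates.
MC = 66 - 24y + 3y^2. Setting P = MC and taking the root on the rising branch gives y* = 11.
TR = 165·11 = 1815. TC = 1342 + 605 = 1947. Profit = 1815 − 1947 = -$132.
Shutting down would mean losing the fixed cost of $1342, so operating at a loss of $132 is better by $1210.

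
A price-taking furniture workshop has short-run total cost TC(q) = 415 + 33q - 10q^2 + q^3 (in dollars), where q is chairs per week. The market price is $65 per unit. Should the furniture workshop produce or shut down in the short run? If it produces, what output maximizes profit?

Strip out fixed cost: VC = 33q - 10q^2 + q^3. Then AVC = 33 - 10q + q^2 and MC = 33 - 20q + 3q^2.
AVC hits its minimum where MC = AVC, at q = 5, giving min AVC = 33 - 10·5 + 5^2 = $8.
P = $65 exceeds min AVC = $8, so the firm stays open.
Solving P = MC: -32 - 20q + 3q^2 = 0 ⇒ q = -4/3 or 8. On the upward-sloping branch, q* = 8.
Check: AVC at q = 8 is $17 ≤ P, so revenue covers variable cost.
Profit = P·q − TC = 65·8 − 551 = -$31, a loss, but smaller than the $415 fixed cost the firm would lose by shutting down.

Produce at q = 8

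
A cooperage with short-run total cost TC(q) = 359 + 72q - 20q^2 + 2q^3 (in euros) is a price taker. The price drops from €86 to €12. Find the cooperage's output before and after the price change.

MC = 72 - 40q + 6q^2; the shutdown threshold is min AVC = €22 (at q = 5).
At P = €86 ≥ min AVC, set P = MC on the rising branch: q = 7.
At P = €12 < min AVC = €22, price no longer covers variable cost at any output, so the firm shuts down: q = 0.

Output falls from 7 to 0 (the firm shuts down)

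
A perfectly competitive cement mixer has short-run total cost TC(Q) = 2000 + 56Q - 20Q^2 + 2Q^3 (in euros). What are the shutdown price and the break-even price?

AVC = 56 - 20Q + 2Q^2; minimized at Q = 5, giving min AVC = €6. That is the shutdown price.
ATC = 2000/Q + 56 - 20Q + 2Q^2. Setting dATC/dQ = −2000/Q^2 − 20 + 4Q = 0 gives Q = 10 (since 4·10^3 − 20·10^2 = 2000).
min ATC = 2000/10 + 56 − 20·10 + 2·10^2 = €256. That is the break-even price.
For €6 ≤ P < €256 the firm produces at a loss; below €6 it shuts down.

Shutdown price = €6; break-even price = €256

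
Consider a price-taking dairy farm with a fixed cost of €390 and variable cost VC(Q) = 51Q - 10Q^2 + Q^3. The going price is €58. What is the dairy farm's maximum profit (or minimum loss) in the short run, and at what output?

AVC = 51 - 10Q + Q^2 has its minimum €26 at Q = 5; price €58 clears that bar, so the firm operates.
With MC = 51 - 20Q + 3Q^2, P = MC on the upward-sloping part at Q* = 7.
TR = 58·7 = 406. TC = 390 + 210 = 600. Profit = 406 − 600 = -€194.
Shutting down would mean losing the fixed cost of €390, so operating at a loss of €194 is better by €196.

Profit = -€194 at Q = 7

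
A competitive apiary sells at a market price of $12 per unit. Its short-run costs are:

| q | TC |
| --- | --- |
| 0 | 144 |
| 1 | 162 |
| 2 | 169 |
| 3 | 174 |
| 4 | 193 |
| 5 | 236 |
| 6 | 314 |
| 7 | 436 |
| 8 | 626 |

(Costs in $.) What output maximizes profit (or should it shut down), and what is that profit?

q = 3; profit = -$138

Tabulate TR − TC: q=0: -144; q=1: -150; q=2: -145; q=3: -138; q=4: -145; q=5: -176; q=6: -242; q=7: -352; q=8: -530.
Profit is maximized at q = 3. AVC there is 30/3 = $10 ≤ P, so producing beats shutting down (which would give -$144).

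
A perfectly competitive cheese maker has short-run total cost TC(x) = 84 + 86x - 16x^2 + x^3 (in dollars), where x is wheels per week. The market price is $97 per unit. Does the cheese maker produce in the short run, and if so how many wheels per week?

Produce at x = 11

Variable cost is VC = 86x - 16x^2 + x^3, so AVC = VC/x = 86 - 16x + x^2 and MC = dTC/dx = 86 - 32x + 3x^2.
The AVC parabola has its vertex at x = 16/2 = 8, where AVC = 86 - 16·8 + 8^2 = $22.
P = $97 exceeds min AVC = $22, so the firm stays open.
Set P = MC: 97 = 86 - 32x + 3x^2 → -11 - 32x + 3x^2 = 0. The roots are x = -1/3 and x = 11; the profit-maximizing output is on the rising part of MC, so x* = 11.
Check: AVC at x = 11 is $31 ≤ P, so revenue covers variable cost.
Profit = P·x − TC = 97·11 − 425 = $642.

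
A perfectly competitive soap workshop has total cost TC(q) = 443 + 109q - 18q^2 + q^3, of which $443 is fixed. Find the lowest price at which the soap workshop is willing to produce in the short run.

Short-run supply begins at min AVC. From VC = 109q - 18q^2 + q^3, AVC = 109 - 18q + q^2.
dAVC/dq = -18 + 2q = 0 gives q = 9. min AVC = 109 - 18·9 + 9^2 = 28.
The firm shuts down for any P below $28.

$28 per unit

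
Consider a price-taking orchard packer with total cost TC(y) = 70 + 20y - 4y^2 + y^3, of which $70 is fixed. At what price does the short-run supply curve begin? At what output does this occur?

The firm shuts down when price falls below the minimum of average variable cost. AVC = VC/y = 20 - 4y + y^2.
dAVC/dy = -4 + 2y = 0 gives y = 2. min AVC = 20 - 4·2 + 2^2 = 16.
For P < $16 the firm produces nothing.

$16 per unit, at y = 2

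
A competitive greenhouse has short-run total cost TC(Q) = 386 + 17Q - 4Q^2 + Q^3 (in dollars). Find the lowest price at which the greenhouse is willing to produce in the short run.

Short-run supply begins at min AVC. From VC = 17Q - 4Q^2 + Q^3, AVC = 17 - 4Q + Q^2.
At the minimum of AVC, MC = AVC. MC = 17 - 8Q + 3Q^2; setting MC = AVC gives 2Q^2 - 4Q = 0, so Q = 2. min AVC = 13.
The firm shuts down for any P below $13.

$13 per unit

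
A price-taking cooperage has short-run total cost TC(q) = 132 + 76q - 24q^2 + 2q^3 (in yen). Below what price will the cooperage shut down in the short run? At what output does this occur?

¥4 per unit, at q = 6

The shutdown price is the minimum of AVC. VC = 76q - 24q^2 + 2q^3, so AVC = 76 - 24q + 2q^2.
At the minimum of AVC, MC = AVC. MC = 76 - 48q + 6q^2; setting MC = AVC gives 4q^2 - 24q = 0, so q = 6. min AVC = 4.
So the shutdown price is ¥4.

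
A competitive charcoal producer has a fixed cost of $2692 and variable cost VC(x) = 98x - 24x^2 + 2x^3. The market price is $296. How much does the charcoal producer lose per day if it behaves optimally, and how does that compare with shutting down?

Profit = -$272 at x = 11

AVC = 98 - 24x + 2x^2; min AVC = $26 at x = 6. Since P = $296 ≥ min AVC, the firm produces.
MC = 98 - 48x + 6x^2. Setting P = MC and taking the root on the rising branch gives x* = 11.
TR = 296·11 = 3256. TC = 2692 + 836 = 3528. Profit = 3256 − 3528 = -$272.
By producing, the firm covers all variable cost plus $2420 of fixed cost; shutting down would lose the full $2692.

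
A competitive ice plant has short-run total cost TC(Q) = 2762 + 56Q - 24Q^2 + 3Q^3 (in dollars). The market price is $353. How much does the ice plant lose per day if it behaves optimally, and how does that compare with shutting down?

Profit = -$332 at Q = 9

AVC = 56 - 24Q + 3Q^2; min AVC = $8 at Q = 4. Since P = $353 ≥ min AVC, the firm produces.
With MC = 56 - 48Q + 9Q^2, P = MC on the upward-sloping part at Q* = 9.
TR = 353·9 = 3177. TC = 2762 + 747 = 3509. Profit = 3177 − 3509 = -$332.
Shutting down would mean losing the fixed cost of $2762, so operating at a loss of $332 is better by $2430.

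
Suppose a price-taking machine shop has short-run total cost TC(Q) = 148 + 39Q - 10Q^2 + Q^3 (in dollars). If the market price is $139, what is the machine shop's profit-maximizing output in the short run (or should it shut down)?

From TC, MC = TC'(Q) = 39 - 20Q + 3Q^2 and AVC = VC/Q = 39 - 10Q + Q^2.
AVC hits its minimum where MC = AVC, at Q = 5, giving min AVC = 39 - 10·5 + 5^2 = $14.
P = $139 exceeds min AVC = $14, so the firm stays open.
Solving P = MC: -100 - 20Q + 3Q^2 = 0 ⇒ Q = -10/3 or 10. On the upward-sloping branch, Q* = 10.
Check: AVC at Q = 10 is $39 ≤ P, so revenue covers variable cost.
Profit = P·Q − TC = 139·10 − 538 = $852.

Produce at Q = 10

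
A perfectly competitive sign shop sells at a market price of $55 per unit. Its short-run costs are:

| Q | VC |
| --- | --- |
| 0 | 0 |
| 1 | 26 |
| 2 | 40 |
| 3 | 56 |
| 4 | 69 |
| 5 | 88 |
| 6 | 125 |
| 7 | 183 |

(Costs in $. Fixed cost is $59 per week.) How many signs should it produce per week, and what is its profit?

Q = 6; profit = $146

Tabulate TR − TC: Q=0: -59; Q=1: -30; Q=2: 11; Q=3: 50; Q=4: 92; Q=5: 128; Q=6: 146; Q=7: 143.
Profit is maximized at Q = 6. AVC there is 125/6 = $20.83 ≤ P, so producing beats shutting down (which would give -$59).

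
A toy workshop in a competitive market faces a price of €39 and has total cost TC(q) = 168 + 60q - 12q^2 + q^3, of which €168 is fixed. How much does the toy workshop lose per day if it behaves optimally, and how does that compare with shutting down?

AVC = 60 - 12q + q^2; min AVC = €24 at q = 6. Since P = €39 ≥ min AVC, the firm produces.
With MC = 60 - 24q + 3q^2, P = MC on the upward-sloping part at q* = 7.
TR = 39·7 = 273. TC = 168 + 175 = 343. Profit = 273 − 343 = -€70.
By producing, the firm covers all variable cost plus €98 of fixed cost; shutting down would lose the full €168.

Profit = -€70 at q = 7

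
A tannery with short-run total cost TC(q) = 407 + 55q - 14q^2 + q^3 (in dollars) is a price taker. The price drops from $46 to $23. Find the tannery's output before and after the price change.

Output falls from 9 to 8

AVC = 55 - 14q + q^2, minimized at q = 7 where min AVC = $6. MC = 55 - 28q + 3q^2.
At P = $46 ≥ min AVC, set P = MC on the rising branch: q = 9.
At P = $23 ≥ min AVC, set P = MC: q = 8. The firm stays open but cuts output.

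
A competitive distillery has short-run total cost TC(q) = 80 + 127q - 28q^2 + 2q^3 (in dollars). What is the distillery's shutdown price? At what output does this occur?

$29 per unit, at q = 7

The firm shuts down when price falls below the minimum of average variable cost. AVC = VC/q = 127 - 28q + 2q^2.
At the minimum of AVC, MC = AVC. MC = 127 - 56q + 6q^2; setting MC = AVC gives 4q^2 - 28q = 0, so q = 7. min AVC = 29.
So the shutdown price is $29.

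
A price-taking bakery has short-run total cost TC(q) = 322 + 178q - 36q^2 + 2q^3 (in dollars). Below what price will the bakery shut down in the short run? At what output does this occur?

$16 per unit, at q = 9

Short-run supply begins at min AVC. From VC = 178q - 36q^2 + 2q^3, AVC = 178 - 36q + 2q^2.
dAVC/dq = -36 + 4q = 0 gives q = 9. min AVC = 178 - 36·9 + 2·9^2 = 16.
The firm shuts down for any P below $16.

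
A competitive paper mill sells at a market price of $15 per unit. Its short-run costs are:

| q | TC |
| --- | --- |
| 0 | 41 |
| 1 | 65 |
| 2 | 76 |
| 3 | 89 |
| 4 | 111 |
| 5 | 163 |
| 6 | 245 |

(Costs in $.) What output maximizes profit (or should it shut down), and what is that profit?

q = 0 (shut down); profit = -$41

Tabulate TR − TC: q=0: -41; q=1: -50; q=2: -46; q=3: -44; q=4: -51; q=5: -88; q=6: -155.
Profit is highest at q = 0. Equivalently, the lowest AVC in the table is 48/3 ≈ $16 at q = 3, and P = $15 falls below it — price never covers variable cost, so the firm shuts down and loses only its fixed cost.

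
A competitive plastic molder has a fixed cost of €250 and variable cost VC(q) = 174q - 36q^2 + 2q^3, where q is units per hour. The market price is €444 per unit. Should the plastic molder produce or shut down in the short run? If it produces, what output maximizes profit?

Strip out fixed cost: VC = 174q - 36q^2 + 2q^3. Then AVC = 174 - 36q + 2q^2 and MC = 174 - 72q + 6q^2.
The AVC parabola has its vertex at q = 36/4 = 9, where AVC = 174 - 36·9 + 2·9^2 = €12.
Since P = €444 ≥ min AVC = €12, price covers variable cost and the firm should produce.
Solving P = MC: -270 - 72q + 6q^2 = 0 ⇒ q = -3 or 15. On the upward-sloping branch, q* = 15.
Check: AVC at q = 15 is €84 ≤ P, so revenue covers variable cost.
Profit = P·q − TC = 444·15 − 1510 = €5150.

Produce at q = 15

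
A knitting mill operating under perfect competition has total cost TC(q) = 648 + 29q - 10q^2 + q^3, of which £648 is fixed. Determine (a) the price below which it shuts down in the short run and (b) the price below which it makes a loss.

Shutdown price = min AVC. AVC = 29 - 10q + q^2, with vertex at q = 5 and minimum £4.
ATC = 648/q + 29 - 10q + q^2. Setting dATC/dq = −648/q^2 − 10 + 2q = 0 gives q = 9 (since 2·9^3 − 10·9^2 = 648).
min ATC = 648/9 + 29 − 10·9 + 9^2 = £92. That is the break-even price.
For £4 ≤ P < £92 the firm produces at a loss; below £4 it shuts down.

Shutdown price = £4; break-even price = £92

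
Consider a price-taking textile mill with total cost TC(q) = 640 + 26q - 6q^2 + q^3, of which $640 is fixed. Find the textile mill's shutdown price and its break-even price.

Shutdown price = $17; break-even price = $122

Shutdown price = min AVC. AVC = 26 - 6q + q^2, with vertex at q = 3 and minimum $17.
ATC = 640/q + 26 - 6q + q^2. Setting dATC/dq = −640/q^2 − 6 + 2q = 0 gives q = 8 (since 2·8^3 − 6·8^2 = 640).
min ATC = 640/8 + 26 − 6·8 + 8^2 = $122. That is the break-even price.
Between these two prices the firm operates at a loss; above $122 it earns a profit.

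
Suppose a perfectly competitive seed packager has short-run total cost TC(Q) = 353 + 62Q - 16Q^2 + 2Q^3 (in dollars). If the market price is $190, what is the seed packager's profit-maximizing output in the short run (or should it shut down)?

Variable cost is VC = 62Q - 16Q^2 + 2Q^3, so AVC = VC/Q = 62 - 16Q + 2Q^2 and MC = dTC/dQ = 62 - 32Q + 6Q^2.
AVC hits its minimum where MC = AVC, at Q = 4, giving min AVC = 62 - 16·4 + 2·4^2 = $30.
Because $190 ≥ $30, revenue can cover variable cost; the firm operates.
Solving P = MC: -128 - 32Q + 6Q^2 = 0 ⇒ Q = -8/3 or 8. On the upward-sloping branch, Q* = 8.
Check: AVC at Q = 8 is $62 ≤ P, so revenue covers variable cost.
Profit = P·Q − TC = 190·8 − 849 = $671.

Produce at Q = 8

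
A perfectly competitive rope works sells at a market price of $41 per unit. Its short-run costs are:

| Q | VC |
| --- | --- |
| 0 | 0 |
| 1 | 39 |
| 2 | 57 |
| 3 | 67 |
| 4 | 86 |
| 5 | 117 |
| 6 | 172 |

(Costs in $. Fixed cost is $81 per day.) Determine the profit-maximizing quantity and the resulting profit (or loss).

Q = 5; profit = $7

Compute π = P·Q − TC at each output: Q=0: -81; Q=1: -79; Q=2: -56; Q=3: -25; Q=4: -3; Q=5: 7; Q=6: -7.
Profit is maximized at Q = 5. AVC there is 117/5 = $23.40 ≤ P, so producing beats shutting down (which would give -$81).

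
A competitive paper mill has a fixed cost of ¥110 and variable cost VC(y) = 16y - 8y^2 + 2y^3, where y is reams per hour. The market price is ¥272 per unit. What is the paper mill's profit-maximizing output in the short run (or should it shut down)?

Produce at y = 8

Strip out fixed cost: VC = 16y - 8y^2 + 2y^3. Then AVC = 16 - 8y + 2y^2 and MC = 16 - 16y + 6y^2.
AVC is minimized where dAVC/dy = -8 + 4y = 0, at y = 2; min AVC = 16 - 8·2 + 2·2^2 = ¥8.
P = ¥272 exceeds min AVC = ¥8, so the firm stays open.
Set P = MC: 272 = 16 - 16y + 6y^2 → -256 - 16y + 6y^2 = 0. The roots are y = -16/3 and y = 8; the profit-maximizing output is on the rising part of MC, so y* = 8.
Check: AVC at y = 8 is ¥80 ≤ P, so revenue covers variable cost.
Profit = P·y − TC = 272·8 − 750 = ¥1426.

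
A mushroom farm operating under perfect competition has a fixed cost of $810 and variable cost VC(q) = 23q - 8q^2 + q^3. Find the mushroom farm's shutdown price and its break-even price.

AVC = 23 - 8q + q^2; minimized at q = 4, giving min AVC = $7. That is the shutdown price.
ATC = 810/q + 23 - 8q + q^2. Setting dATC/dq = −810/q^2 − 8 + 2q = 0 gives q = 9 (since 2·9^3 − 8·9^2 = 810).
min ATC = 810/9 + 23 − 8·9 + 9^2 = $122. That is the break-even price.
For $7 ≤ P < $122 the firm produces at a loss; below $7 it shuts down.

Shutdown price = $7; break-even price = $122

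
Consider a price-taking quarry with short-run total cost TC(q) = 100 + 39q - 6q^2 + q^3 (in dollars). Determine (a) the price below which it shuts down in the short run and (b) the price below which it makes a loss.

Shutdown price = $30; break-even price = $54

AVC = 39 - 6q + q^2; minimized at q = 3, giving min AVC = $30. That is the shutdown price.
ATC = 100/q + 39 - 6q + q^2. Setting dATC/dq = −100/q^2 − 6 + 2q = 0 gives q = 5 (since 2·5^3 − 6·5^2 = 100).
min ATC = 100/5 + 39 − 6·5 + 5^2 = $54. That is the break-even price.
For $30 ≤ P < $54 the firm produces at a loss; below $30 it shuts down.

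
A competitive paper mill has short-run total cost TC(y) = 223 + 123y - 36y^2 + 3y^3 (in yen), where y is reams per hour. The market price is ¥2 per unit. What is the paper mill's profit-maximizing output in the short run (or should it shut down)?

Shut down

Strip out fixed cost: VC = 123y - 36y^2 + 3y^3. Then AVC = 123 - 36y + 3y^2 and MC = 123 - 72y + 9y^2.
The AVC parabola has its vertex at y = 36/6 = 6, where AVC = 123 - 36·6 + 3·6^2 = ¥15.
With P < min AVC (¥2 < ¥15), every unit sold adds to the loss.
Shutting down limits the loss to fixed cost, ¥223.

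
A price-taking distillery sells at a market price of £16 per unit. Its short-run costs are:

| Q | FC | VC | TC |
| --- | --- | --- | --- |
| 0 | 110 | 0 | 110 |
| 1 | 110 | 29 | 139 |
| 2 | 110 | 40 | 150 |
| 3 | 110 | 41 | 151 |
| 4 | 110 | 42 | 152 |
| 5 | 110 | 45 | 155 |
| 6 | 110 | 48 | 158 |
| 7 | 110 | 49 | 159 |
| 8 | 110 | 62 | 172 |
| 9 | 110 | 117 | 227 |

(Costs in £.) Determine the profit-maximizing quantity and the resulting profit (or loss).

Q = 8; profit = -£44

Compute π = P·Q − TC at each output: Q=0: -110; Q=1: -123; Q=2: -118; Q=3: -103; Q=4: -88; Q=5: -75; Q=6: -62; Q=7: -47; Q=8: -44; Q=9: -83.
Profit is maximized at Q = 8. AVC there is 62/8 = £7.75 ≤ P, so producing beats shutting down (which would give -£110).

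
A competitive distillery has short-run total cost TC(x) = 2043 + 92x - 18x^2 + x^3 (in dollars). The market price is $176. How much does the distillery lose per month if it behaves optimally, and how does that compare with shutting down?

Profit = -$83 at x = 14

AVC = 92 - 18x + x^2; min AVC = $11 at x = 9. Since P = $176 ≥ min AVC, the firm produces.
MC = 92 - 36x + 3x^2. Setting P = MC and taking the root on the rising branch gives x* = 14.
TR = 176·14 = 2464. TC = 2043 + 504 = 2547. Profit = 2464 − 2547 = -$83.
Shutting down would mean losing the fixed cost of $2043, so operating at a loss of $83 is better by $1960.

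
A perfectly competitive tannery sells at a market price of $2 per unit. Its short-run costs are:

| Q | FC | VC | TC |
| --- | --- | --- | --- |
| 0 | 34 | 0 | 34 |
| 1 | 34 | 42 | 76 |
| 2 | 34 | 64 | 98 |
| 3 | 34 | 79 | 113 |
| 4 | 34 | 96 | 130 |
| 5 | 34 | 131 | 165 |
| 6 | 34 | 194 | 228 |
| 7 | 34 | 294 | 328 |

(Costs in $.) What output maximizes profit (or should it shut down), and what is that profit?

Tabulate TR − TC: Q=0: -34; Q=1: -74; Q=2: -94; Q=3: -107; Q=4: -122; Q=5: -155; Q=6: -216; Q=7: -314.
Profit is highest at Q = 0. Equivalently, the lowest AVC in the table is 96/4 ≈ $24 at Q = 4, and P = $2 falls below it — price never covers variable cost, so the firm shuts down and loses only its fixed cost.

Q = 0 (shut down); profit = -$34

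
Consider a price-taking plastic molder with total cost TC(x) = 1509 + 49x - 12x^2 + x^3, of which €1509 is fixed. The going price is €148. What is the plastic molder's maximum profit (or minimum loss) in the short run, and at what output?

Profit = -€299 at x = 11

AVC = 49 - 12x + x^2; min AVC = €13 at x = 6. Since P = €148 ≥ min AVC, the firm produces.
MC = 49 - 24x + 3x^2. Setting P = MC and taking the root on the rising branch gives x* = 11.
TR = 148·11 = 1628. TC = 1509 + 418 = 1927. Profit = 1628 − 1927 = -€299.
Shutting down would mean losing the fixed cost of €1509, so operating at a loss of €299 is better by €1210.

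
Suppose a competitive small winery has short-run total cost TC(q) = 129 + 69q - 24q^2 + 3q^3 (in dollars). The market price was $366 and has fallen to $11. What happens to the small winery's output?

AVC = 69 - 24q + 3q^2, minimized at q = 4 where min AVC = $21. MC = 69 - 48q + 9q^2.
With P = $366 above the shutdown price, P = MC gives q = 9.
At P = $11 < min AVC = $21, price no longer covers variable cost at any output, so the firm shuts down: q = 0.

Output falls from 9 to 0 (the firm shuts down)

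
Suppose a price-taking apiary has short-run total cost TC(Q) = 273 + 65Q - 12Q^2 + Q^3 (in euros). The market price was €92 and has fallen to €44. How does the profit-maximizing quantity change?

Output falls from 9 to 7

AVC = 65 - 12Q + Q^2, minimized at Q = 6 where min AVC = €29. MC = 65 - 24Q + 3Q^2.
With P = €92 above the shutdown price, P = MC gives Q = 9.
At P = €44 ≥ min AVC, set P = MC: Q = 7. The firm stays open but cuts output.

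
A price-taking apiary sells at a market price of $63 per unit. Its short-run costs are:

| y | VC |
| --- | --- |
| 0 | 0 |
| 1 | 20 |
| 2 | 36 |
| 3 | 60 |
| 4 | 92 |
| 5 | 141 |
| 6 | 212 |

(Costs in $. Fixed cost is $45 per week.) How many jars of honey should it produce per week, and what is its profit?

Profit at each row (π = 63y − TC): y=0: -45; y=1: -2; y=2: 45; y=3: 84; y=4: 115; y=5: 129; y=6: 121.
Profit is maximized at y = 5. AVC there is 141/5 = $28.20 ≤ P, so producing beats shutting down (which would give -$45).

y = 5; profit = $129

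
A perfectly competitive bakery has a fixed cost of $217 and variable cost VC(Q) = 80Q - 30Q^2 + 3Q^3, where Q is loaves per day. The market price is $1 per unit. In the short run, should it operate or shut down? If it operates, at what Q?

Shut down

Variable cost is VC = 80Q - 30Q^2 + 3Q^3, so AVC = VC/Q = 80 - 30Q + 3Q^2 and MC = dTC/dQ = 80 - 60Q + 9Q^2.
The AVC parabola has its vertex at Q = 30/6 = 5, where AVC = 80 - 30·5 + 3·5^2 = $5.
P = $1 lies below min AVC = $5; no output level covers variable cost.
The firm minimizes its loss by shutting down and losing only its fixed cost of $217.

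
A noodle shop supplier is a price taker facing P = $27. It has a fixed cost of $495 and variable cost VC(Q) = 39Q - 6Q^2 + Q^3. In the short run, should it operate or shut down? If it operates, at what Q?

Shut down

Strip out fixed cost: VC = 39Q - 6Q^2 + Q^3. Then AVC = 39 - 6Q + Q^2 and MC = 39 - 12Q + 3Q^2.
AVC is minimized where dAVC/dQ = -6 + 2Q = 0, at Q = 3; min AVC = 39 - 6·3 + 3^2 = $30.
With P < min AVC ($27 < $30), every unit sold adds to the loss.
Shutting down limits the loss to fixed cost, $495.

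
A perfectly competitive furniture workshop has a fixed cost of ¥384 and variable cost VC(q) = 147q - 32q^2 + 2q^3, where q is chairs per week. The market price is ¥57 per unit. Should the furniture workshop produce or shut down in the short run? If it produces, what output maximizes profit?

Produce at q = 9

Variable cost is VC = 147q - 32q^2 + 2q^3, so AVC = VC/q = 147 - 32q + 2q^2 and MC = dTC/dq = 147 - 64q + 6q^2.
AVC is minimized where dAVC/dq = -32 + 4q = 0, at q = 8; min AVC = 147 - 32·8 + 2·8^2 = ¥19.
Because ¥57 ≥ ¥19, revenue can cover variable cost; the firm operates.
Solving P = MC: 90 - 64q + 6q^2 = 0 ⇒ q = 5/3 or 9. On the upward-sloping branch, q* = 9.
Check: AVC at q = 9 is ¥21 ≤ P, so revenue covers variable cost.
Profit = P·q − TC = 57·9 − 573 = -¥60, a loss, but smaller than the ¥384 fixed cost the firm would lose by shutting down.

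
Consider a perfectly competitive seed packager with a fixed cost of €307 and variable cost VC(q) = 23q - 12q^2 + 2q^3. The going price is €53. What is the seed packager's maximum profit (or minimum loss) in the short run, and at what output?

Profit = -€107 at q = 5

AVC = 23 - 12q + 2q^2; min AVC = €5 at q = 3. Since P = €53 ≥ min AVC, the firm produces.
With MC = 23 - 24q + 6q^2, P = MC on the upward-sloping part at q* = 5.
TR = 53·5 = 265. TC = 307 + 65 = 372. Profit = 265 − 372 = -€107.
Shutting down would mean losing the fixed cost of €307, so operating at a loss of €107 is better by €200.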